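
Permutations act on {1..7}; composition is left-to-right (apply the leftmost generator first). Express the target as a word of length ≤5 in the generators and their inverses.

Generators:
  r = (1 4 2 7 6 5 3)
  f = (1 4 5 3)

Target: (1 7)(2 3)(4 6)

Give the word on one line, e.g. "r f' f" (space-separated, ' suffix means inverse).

  after f': (1 3 5 4)
  after r': (1 5)(2 4 3 6 7)
  after r': (1 6 2)(3 7 4 5)
  after r': (1 7)(2 3)(4 6)

f' r' r' r'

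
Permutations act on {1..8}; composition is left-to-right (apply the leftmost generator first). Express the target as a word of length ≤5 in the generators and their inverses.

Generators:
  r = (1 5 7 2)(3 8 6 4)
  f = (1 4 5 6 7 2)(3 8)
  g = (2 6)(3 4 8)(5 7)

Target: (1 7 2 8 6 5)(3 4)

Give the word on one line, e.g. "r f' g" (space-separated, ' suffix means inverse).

  after g: (2 6)(3 4 8)(5 7)
  after r: (1 5 2 4 6)
  after r: (1 7 2 3 8 6 5)
  after g: (1 5)(2 4 8)(6 7)
  after g: (1 7 2 8 6 5)(3 4)

g r r g g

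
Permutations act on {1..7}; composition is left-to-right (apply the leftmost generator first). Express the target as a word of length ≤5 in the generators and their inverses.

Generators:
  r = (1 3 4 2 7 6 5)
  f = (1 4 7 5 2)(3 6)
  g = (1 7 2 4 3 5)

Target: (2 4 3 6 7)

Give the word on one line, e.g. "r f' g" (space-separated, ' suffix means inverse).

f g g g

  after f: (1 4 7 5 2)(3 6)
  after g: (1 3 6 5 4 2 7)
  after g: (1 5 3 6)
  after g: (2 4 3 6 7)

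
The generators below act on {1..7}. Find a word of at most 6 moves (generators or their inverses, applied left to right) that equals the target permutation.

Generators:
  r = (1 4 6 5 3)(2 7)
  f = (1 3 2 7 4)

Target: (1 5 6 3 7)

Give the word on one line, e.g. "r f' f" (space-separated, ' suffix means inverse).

f' r f' f' r

  after f': (1 4 7 2 3)
  after r: (1 6 5 3 4 2)
  after f': (1 6 5)(2 4 3 7)
  after f': (1 6 5 4)(2 7 3)
  after r: (1 5 6 3 7)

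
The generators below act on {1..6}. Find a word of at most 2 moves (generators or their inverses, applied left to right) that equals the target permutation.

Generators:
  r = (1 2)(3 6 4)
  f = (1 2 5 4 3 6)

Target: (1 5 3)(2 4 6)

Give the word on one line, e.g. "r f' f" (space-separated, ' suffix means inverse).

f f

  after f: (1 2 5 4 3 6)
  after f: (1 5 3)(2 4 6)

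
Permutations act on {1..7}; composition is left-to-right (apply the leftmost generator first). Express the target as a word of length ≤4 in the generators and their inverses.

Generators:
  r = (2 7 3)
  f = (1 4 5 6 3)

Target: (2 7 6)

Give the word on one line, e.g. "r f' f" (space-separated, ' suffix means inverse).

  after f: (1 4 5 6 3)
  after r: (1 4 5 6 2 7 3)
  after f': (2 7 6)

f r f'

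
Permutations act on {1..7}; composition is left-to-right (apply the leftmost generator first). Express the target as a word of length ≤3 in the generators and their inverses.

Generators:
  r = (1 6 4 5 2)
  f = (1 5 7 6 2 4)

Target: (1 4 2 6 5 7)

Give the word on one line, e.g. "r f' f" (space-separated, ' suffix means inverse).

  after f: (1 5 7 6 2 4)
  after r': (1 4 2 6 5 7)

f r'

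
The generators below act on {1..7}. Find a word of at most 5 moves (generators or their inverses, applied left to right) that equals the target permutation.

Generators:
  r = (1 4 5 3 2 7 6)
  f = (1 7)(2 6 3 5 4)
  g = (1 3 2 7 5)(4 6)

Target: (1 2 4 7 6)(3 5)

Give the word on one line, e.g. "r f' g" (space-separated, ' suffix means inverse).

  after g': (1 5 7 2 3)(4 6)
  after f': (1 3 7 4 2 6 5)
  after g: (1 2 4 7 6)(3 5)

g' f' g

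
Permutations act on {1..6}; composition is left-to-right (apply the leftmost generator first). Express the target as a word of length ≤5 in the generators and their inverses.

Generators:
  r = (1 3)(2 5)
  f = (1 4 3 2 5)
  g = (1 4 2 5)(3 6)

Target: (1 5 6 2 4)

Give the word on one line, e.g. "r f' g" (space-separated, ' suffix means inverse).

  after g': (1 5 2 4)(3 6)
  after f': (1 2)(3 6 4 5)
  after g: (1 5 6 2 4)

g' f' g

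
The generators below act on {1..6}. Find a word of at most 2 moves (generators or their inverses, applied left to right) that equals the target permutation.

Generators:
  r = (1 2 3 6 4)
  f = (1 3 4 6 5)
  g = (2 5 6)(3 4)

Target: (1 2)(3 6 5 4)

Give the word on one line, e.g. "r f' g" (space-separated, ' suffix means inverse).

  after f: (1 3 4 6 5)
  after r': (1 2)(3 6 5 4)

f r'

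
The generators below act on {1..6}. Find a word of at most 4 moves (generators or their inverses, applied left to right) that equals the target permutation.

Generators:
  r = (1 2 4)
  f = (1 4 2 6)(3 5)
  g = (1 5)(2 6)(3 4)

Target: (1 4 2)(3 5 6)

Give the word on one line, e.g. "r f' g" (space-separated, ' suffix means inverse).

  after r': (1 4 2)
  after g': (1 3 4 6 2 5)
  after r: (1 3)(2 5)(4 6)
  after g': (1 4 2)(3 5 6)

r' g' r g'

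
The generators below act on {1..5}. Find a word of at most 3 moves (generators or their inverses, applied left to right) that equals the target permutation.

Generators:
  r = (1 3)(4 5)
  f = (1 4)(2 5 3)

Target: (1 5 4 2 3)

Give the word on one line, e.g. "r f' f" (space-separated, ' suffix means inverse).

  after r': (1 3)(4 5)
  after f: (1 2 5)(3 4)
  after f: (1 5 4 2 3)

r' f f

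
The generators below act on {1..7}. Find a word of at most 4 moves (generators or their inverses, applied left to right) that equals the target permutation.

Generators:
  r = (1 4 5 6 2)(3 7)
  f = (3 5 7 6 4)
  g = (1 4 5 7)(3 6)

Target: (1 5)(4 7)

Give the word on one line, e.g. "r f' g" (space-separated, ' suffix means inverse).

g' g'

  after g': (1 7 5 4)(3 6)
  after g': (1 5)(4 7)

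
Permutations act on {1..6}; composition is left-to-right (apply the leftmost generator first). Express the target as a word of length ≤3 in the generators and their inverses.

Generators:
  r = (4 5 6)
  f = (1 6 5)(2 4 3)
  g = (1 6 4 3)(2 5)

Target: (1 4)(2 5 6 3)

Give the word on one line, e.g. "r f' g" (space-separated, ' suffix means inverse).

  after r: (4 5 6)
  after f: (1 6 3 2 4)
  after r: (1 4)(2 5 6 3)

r f r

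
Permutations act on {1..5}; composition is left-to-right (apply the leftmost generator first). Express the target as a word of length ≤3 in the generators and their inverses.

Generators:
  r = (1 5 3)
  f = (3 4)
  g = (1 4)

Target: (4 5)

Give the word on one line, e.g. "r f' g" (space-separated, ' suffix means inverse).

  after r: (1 5 3)
  after f: (1 5 4 3)
  after r': (4 5)

r f r'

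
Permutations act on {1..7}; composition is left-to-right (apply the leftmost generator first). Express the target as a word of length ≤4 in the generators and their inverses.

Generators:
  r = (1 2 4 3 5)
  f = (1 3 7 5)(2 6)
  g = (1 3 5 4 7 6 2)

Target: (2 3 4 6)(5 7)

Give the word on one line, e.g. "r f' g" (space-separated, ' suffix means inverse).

  after r': (1 5 3 4 2)
  after f: (2 3 4 6)(5 7)

r' f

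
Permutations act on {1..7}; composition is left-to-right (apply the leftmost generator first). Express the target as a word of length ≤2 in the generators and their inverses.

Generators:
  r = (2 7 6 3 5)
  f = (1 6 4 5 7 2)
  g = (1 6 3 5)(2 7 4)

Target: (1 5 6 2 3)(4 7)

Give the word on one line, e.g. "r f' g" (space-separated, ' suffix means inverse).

r' g'

  after r': (2 5 3 6 7)
  after g': (1 5 6 2 3)(4 7)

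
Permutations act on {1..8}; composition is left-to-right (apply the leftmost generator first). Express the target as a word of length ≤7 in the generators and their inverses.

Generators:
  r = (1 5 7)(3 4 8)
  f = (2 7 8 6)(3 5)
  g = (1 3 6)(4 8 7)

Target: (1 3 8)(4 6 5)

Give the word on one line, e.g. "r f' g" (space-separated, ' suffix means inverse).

  after f: (2 7 8 6)(3 5)
  after f: (2 8)(6 7)
  after f: (2 6 8 7)(3 5)
  after r: (1 5 4 8)(2 6 3 7)
  after f: (1 3 8)(4 6 5)

f f f r f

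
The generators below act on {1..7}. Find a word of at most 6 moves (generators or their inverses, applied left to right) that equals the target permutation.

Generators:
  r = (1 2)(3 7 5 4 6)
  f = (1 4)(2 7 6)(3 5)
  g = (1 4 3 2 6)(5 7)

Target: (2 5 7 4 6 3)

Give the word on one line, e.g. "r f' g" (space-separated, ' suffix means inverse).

f' r g' r'

  after f': (1 4)(2 6 7)(3 5)
  after r: (1 6 5 7)(2 3 4)
  after g': (1 2 4 3)(6 7)
  after r': (2 5 7 4 6 3)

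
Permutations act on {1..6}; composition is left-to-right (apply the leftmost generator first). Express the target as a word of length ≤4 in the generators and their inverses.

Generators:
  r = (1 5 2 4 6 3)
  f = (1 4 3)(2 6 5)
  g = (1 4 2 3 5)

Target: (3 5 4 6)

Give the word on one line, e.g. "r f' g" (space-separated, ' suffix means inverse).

r' f' f'

  after r': (1 3 6 4 2 5)
  after f': (1 4 5 3 2 6)
  after f': (3 5 4 6)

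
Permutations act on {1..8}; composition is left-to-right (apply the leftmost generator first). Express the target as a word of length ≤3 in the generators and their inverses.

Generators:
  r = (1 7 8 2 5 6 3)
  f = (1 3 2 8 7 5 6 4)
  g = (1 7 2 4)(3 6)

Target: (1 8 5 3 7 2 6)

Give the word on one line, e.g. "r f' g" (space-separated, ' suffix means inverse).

r r

  after r: (1 7 8 2 5 6 3)
  after r: (1 8 5 3 7 2 6)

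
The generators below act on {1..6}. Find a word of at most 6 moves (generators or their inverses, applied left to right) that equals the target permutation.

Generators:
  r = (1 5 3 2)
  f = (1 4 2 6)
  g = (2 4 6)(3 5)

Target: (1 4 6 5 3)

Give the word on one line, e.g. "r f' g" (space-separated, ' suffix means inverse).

  after r': (1 2 3 5)
  after g: (1 4 6 2 5)
  after r': (1 4 6 3 5 2)
  after r': (1 4 6 5 3)

r' g r' r'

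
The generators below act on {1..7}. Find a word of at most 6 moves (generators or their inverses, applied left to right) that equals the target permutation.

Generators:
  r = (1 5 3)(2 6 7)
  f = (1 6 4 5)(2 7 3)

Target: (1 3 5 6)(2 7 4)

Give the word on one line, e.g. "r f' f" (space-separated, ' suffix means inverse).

f r' r' f' f'

  after f: (1 6 4 5)(2 7 3)
  after r': (1 2 6 4)(3 7 5)
  after r': (1 7)(3 6 4)
  after f': (1 2 3)(4 7 5)
  after f': (1 3 5 6)(2 7 4)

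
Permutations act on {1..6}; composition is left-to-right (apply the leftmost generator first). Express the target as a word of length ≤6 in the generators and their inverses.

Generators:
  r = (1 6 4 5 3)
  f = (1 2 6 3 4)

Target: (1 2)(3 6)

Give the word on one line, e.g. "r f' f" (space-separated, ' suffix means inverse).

r f r f

  after r: (1 6 4 5 3)
  after f: (1 3 2 6)(4 5)
  after r: (2 4 3)
  after f: (1 2)(3 6)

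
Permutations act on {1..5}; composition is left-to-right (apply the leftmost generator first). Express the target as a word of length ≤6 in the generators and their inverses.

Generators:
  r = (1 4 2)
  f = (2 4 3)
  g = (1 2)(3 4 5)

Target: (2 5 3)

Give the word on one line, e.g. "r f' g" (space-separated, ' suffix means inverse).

g' r' f' g' f'

  after g': (1 2)(3 5 4)
  after r': (1 4 3 5)
  after f': (1 2 3 5)
  after g': (2 5)(3 4)
  after f': (2 5 3)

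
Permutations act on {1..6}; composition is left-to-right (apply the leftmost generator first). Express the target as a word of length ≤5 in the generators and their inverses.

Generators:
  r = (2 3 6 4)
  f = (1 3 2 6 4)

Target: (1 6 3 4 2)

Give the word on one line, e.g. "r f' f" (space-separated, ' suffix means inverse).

r' f r

  after r': (2 4 6 3)
  after f: (1 3 6 2)
  after r: (1 6 3 4 2)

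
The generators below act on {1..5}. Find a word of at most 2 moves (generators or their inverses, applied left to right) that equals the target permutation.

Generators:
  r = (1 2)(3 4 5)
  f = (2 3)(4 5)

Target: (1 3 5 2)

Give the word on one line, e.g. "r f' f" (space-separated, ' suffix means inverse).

  after r: (1 2)(3 4 5)
  after f': (1 3 5 2)

r f'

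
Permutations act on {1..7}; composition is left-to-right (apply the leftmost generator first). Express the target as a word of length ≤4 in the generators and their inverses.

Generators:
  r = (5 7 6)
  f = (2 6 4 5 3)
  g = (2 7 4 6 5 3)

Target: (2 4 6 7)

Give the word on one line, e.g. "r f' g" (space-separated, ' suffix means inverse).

  after f: (2 6 4 5 3)
  after g': (2 4 6 7)

f g'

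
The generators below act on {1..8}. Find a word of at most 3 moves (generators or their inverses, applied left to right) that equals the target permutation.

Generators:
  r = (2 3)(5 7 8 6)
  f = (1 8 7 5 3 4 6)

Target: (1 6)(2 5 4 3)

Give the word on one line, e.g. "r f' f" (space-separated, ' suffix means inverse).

  after r': (2 3)(5 6 8 7)
  after f': (1 6)(2 5 4 3)

r' f'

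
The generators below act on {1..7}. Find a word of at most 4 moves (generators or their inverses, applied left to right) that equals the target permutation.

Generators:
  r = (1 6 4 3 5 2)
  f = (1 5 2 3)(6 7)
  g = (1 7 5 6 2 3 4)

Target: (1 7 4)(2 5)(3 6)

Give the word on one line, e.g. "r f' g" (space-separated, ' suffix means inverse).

  after r: (1 6 4 3 5 2)
  after f': (1 7 6 4 2 3)
  after r: (1 7 4)(2 5)(3 6)

r f' r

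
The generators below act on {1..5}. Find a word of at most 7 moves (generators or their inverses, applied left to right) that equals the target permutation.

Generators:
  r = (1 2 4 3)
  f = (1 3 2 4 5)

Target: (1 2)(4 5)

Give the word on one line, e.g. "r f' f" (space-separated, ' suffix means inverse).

  after f': (1 5 4 2 3)
  after f': (1 4 3 5 2)
  after r': (1 2 3 5)
  after f: (1 4 5 3)
  after r': (1 2)(4 5)

f' f' r' f r'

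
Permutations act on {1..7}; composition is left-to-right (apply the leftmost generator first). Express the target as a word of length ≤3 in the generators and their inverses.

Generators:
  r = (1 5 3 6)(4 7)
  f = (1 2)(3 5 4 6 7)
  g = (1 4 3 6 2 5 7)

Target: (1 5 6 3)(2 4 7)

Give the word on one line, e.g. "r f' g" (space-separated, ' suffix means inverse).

f' g

  after f': (1 2)(3 7 6 4 5)
  after g: (1 5 6 3)(2 4 7)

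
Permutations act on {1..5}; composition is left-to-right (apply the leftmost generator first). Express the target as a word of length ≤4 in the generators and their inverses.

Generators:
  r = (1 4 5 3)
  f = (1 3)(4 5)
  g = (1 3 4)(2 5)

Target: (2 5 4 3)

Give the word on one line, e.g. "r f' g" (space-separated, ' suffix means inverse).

  after g: (1 3 4)(2 5)
  after f': (2 4 3 5)
  after g': (1 4)(2 3)
  after r': (2 5 4 3)

g f' g' r'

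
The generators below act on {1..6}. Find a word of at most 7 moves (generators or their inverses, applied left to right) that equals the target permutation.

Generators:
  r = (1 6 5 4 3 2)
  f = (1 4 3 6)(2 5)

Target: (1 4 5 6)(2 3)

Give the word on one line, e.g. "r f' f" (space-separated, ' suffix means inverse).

r r r f r'

  after r: (1 6 5 4 3 2)
  after r: (1 5 3)(2 6 4)
  after r: (1 4)(2 5)(3 6)
  after f: (1 3)
  after r': (1 4 5 6)(2 3)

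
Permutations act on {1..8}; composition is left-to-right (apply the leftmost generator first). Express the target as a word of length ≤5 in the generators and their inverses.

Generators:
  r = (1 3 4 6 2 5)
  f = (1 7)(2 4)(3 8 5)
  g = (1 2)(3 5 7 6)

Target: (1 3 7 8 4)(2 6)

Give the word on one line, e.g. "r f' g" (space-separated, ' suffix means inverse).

f' r' g' f

  after f': (1 7)(2 4)(3 5 8)
  after r': (1 7 5 8)(2 3)(4 6)
  after g': (1 5 8 2 6 4 7 3)
  after f: (1 3 7 8 4)(2 6)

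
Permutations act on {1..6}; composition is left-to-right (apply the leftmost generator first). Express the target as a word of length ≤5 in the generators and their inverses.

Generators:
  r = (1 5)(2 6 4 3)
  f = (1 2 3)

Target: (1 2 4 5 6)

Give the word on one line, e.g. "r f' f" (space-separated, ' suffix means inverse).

r f' f' r f

  after r: (1 5)(2 6 4 3)
  after f': (1 5 3)(2 6 4)
  after f': (1 5 2 6 4)
  after r: (2 4 5 6 3)
  after f: (1 2 4 5 6)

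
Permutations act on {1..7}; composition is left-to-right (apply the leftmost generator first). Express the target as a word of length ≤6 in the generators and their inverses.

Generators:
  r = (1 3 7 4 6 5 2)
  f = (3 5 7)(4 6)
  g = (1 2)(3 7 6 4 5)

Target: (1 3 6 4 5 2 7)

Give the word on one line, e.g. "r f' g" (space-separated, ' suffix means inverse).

  after g': (1 2)(3 5 4 6 7)
  after f: (1 2)(3 7 5 6)
  after r: (2 3 4 6 7)
  after r: (1 3 6 4 5 2 7)

g' f r r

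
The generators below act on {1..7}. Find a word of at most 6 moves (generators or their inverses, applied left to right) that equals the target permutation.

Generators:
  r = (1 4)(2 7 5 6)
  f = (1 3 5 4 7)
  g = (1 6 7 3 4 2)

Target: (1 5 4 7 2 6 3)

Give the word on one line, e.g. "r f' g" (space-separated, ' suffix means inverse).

  after r': (1 4)(2 6 5 7)
  after f: (1 7 2 6 4 3 5)
  after f: (2 6 7)(3 4 5)
  after f: (1 3 7 2 6)
  after f: (1 5 4 7 2 6 3)

r' f f f f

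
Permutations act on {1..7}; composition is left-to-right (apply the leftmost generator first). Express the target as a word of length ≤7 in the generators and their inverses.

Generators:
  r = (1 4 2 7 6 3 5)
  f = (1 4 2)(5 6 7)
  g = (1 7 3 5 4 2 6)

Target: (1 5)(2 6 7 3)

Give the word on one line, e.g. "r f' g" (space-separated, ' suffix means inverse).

  after g': (1 6 2 4 5 3 7)
  after f: (1 7 4 6)(3 5)
  after r': (1 2 4 7)(5 6)
  after r': (1 4 2)(3 6)(5 7)
  after g': (1 5)(2 6 7 3)

g' f r' r' g'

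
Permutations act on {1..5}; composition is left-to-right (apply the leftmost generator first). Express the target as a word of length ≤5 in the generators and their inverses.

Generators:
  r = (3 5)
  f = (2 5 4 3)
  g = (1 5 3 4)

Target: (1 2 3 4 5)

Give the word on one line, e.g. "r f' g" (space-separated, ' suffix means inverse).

g r' f g

  after g: (1 5 3 4)
  after r': (1 3 4)
  after f: (1 2 5 4)
  after g: (1 2 3 4 5)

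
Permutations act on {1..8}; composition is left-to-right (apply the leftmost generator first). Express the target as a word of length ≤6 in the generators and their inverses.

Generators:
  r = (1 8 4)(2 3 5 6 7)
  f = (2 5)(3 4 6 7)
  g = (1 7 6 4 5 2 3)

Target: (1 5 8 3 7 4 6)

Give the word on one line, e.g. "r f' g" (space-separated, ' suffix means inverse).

f' f' g' r' g'

  after f': (2 5)(3 7 6 4)
  after f': (3 6)(4 7)
  after g': (1 3 7 6 2 5 4)
  after r': (1 2 3 6 7 5 8)
  after g': (1 5 8 3 7 4 6)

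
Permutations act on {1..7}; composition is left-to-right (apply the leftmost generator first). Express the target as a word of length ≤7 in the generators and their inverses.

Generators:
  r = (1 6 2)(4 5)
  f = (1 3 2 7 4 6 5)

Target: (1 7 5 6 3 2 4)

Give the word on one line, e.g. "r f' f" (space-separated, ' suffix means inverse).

  after r': (1 2 6)(4 5)
  after f: (1 7 4)(2 5 6 3)
  after r: (1 7 5 2 4 6 3)
  after r: (1 7 4 2 5)(3 6)
  after r: (1 7 5 6 3 2 4)

r' f r r r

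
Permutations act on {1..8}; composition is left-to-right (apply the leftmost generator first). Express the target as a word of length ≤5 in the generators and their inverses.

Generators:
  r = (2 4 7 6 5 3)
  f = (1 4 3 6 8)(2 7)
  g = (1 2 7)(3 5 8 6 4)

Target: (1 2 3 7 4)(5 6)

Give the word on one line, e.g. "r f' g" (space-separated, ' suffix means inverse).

  after f: (1 4 3 6 8)(2 7)
  after r: (1 7 4 2 6 8)(3 5)
  after r: (1 6 8)(2 5)
  after f': (1 3 4)(2 5 7)
  after r: (1 2 3 7 4)(5 6)

f r r f' r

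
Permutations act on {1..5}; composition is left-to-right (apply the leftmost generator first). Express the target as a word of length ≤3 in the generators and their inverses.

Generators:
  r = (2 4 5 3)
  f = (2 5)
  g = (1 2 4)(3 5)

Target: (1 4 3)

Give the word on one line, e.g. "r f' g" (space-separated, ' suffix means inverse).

r g'

  after r: (2 4 5 3)
  after g': (1 4 3)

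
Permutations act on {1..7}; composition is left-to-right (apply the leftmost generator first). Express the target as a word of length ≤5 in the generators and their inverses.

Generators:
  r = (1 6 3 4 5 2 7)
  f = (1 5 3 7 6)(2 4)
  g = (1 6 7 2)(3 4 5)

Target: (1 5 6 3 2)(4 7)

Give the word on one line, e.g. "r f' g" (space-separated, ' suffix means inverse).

  after r': (1 7 2 5 4 3 6)
  after r': (1 2 4 6 7 5 3)
  after g': (1 7 4)(2 3)
  after f': (1 3 4 6 7 2 5)
  after f': (1 5 6 3 2)(4 7)

r' r' g' f' f'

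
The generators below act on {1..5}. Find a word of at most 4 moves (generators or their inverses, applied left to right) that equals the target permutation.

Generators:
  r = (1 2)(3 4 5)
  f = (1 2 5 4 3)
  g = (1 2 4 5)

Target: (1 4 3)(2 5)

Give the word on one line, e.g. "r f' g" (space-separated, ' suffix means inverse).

  after r: (1 2)(3 4 5)
  after g: (1 4)(3 5)
  after f': (1 5 4 3 2)
  after g': (1 4 3)(2 5)

r g f' g'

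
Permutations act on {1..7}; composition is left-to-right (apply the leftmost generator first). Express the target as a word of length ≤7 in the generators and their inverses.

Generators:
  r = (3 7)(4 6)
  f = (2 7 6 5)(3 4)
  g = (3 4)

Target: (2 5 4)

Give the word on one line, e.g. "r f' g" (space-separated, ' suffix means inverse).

  after g: (3 4)
  after r': (3 6 4 7)
  after g: (3 6)(4 7)
  after f': (2 5 6 4)(3 7)
  after r': (2 5 4)

g r' g f' r'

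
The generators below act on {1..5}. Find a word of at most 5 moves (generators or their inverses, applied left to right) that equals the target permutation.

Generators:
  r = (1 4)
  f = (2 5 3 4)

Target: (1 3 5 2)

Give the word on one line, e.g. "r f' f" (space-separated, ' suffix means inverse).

r' f' r'

  after r': (1 4)
  after f': (1 3 5 2 4)
  after r': (1 3 5 2)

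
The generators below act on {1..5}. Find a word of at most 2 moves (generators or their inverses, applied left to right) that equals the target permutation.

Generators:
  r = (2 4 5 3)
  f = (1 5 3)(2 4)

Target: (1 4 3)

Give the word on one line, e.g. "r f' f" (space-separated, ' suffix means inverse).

  after f: (1 5 3)(2 4)
  after r': (1 4 3)

f r'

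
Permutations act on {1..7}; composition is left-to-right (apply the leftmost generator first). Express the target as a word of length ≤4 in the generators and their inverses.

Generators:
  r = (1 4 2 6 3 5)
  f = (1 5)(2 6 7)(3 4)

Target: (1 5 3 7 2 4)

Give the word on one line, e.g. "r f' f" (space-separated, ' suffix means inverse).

r' f' f'

  after r': (1 5 3 6 2 4)
  after f': (2 3)(4 5)(6 7)
  after f': (1 5 3 7 2 4)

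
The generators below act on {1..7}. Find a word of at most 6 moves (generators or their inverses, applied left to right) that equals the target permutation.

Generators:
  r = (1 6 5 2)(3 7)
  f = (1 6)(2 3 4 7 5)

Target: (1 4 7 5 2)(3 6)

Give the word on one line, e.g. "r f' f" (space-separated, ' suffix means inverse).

r f r' f f

  after r: (1 6 5 2)(3 7)
  after f: (2 6)(3 5)(4 7)
  after r': (1 2)(3 6 5 7 4)
  after f: (1 3)(2 6)
  after f: (1 4 7 5 2)(3 6)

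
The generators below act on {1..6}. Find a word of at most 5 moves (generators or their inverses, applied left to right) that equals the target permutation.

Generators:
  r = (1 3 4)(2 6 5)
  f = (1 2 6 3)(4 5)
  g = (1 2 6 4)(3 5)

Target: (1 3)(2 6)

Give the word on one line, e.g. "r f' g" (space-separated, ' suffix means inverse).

  after r': (1 4 3)(2 5 6)
  after f: (1 5 3 2 4)
  after r': (1 6 2 3 5)
  after g: (1 4)(2 5)
  after r': (1 3)(2 6)

r' f r' g r'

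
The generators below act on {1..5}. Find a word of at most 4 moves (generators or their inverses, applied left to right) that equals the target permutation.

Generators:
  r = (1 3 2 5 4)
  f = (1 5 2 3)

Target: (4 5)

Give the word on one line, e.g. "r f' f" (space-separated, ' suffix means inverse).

  after r: (1 3 2 5 4)
  after f: (4 5)

r f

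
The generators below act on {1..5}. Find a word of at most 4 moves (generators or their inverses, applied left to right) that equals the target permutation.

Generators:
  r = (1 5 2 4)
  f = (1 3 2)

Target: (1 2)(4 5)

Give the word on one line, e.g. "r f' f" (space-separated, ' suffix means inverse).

f r r f

  after f: (1 3 2)
  after r: (1 3 4)(2 5)
  after r: (1 3)(4 5)
  after f: (1 2)(4 5)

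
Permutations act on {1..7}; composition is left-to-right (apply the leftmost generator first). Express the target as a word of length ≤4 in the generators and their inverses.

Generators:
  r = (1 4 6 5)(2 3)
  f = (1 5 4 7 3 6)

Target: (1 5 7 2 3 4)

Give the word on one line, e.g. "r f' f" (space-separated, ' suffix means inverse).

r' r' f r'

  after r': (1 5 6 4)(2 3)
  after r': (1 6)(4 5)
  after f: (3 6 5 7)
  after r': (1 5 7 2 3 4)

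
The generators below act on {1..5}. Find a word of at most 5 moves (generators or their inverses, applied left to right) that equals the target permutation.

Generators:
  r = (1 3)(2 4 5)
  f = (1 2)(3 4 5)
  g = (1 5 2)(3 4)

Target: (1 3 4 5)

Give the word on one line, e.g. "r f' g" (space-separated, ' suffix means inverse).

g' g' r g r'

  after g': (1 2 5)(3 4)
  after g': (1 5 2)
  after r: (1 2 3)(4 5)
  after g: (2 4)(3 5)
  after r': (1 3 4 5)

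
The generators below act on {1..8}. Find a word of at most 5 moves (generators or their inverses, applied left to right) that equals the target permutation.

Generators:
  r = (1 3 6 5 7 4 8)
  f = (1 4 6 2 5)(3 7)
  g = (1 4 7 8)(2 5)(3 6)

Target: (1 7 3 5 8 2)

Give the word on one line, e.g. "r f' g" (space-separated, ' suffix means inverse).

r' f' f' g'

  after r': (1 8 4 7 5 6 3)
  after f': (1 8)(2 6 7)(3 5 4)
  after f': (1 8 5)(2 4 7 6 3)
  after g': (1 7 3 5 8 2)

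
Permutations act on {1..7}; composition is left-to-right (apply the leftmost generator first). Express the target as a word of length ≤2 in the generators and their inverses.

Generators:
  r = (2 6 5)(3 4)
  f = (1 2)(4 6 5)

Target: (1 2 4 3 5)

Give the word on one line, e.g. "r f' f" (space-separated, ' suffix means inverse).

r f'

  after r: (2 6 5)(3 4)
  after f': (1 2 4 3 5)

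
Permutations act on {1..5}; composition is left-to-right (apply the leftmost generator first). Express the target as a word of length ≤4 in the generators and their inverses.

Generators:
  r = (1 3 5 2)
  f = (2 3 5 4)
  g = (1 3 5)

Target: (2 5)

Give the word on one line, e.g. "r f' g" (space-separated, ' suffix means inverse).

r g g

  after r: (1 3 5 2)
  after g: (1 5 2 3)
  after g: (2 5)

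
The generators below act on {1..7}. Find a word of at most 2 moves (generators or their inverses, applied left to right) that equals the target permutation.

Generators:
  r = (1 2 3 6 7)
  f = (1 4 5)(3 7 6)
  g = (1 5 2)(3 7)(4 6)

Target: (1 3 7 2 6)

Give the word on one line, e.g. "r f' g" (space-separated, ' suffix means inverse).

  after r: (1 2 3 6 7)
  after r: (1 3 7 2 6)

r r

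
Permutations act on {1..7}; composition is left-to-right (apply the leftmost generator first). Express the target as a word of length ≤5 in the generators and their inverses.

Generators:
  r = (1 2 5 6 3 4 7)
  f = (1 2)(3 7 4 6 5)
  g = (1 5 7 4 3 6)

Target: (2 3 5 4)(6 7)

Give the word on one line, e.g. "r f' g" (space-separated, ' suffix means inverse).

  after g: (1 5 7 4 3 6)
  after g: (1 7 3)(4 6 5)
  after f: (1 4 5 6 3 2)
  after g': (1 7 5 3 2 6 4)
  after r: (2 3 5 4)(6 7)

g g f g' r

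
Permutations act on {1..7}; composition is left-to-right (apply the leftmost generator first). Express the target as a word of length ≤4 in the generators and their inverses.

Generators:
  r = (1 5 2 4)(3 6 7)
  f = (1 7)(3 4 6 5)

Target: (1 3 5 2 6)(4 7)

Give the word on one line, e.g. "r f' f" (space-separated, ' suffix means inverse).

  after r: (1 5 2 4)(3 6 7)
  after f: (1 3 5 2 6)(4 7)

r f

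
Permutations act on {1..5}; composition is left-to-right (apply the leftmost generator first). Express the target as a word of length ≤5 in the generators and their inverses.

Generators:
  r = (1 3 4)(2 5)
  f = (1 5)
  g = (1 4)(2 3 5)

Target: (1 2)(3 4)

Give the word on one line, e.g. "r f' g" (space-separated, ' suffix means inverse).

r' g' r g'

  after r': (1 4 3)(2 5)
  after g': (2 3 4)
  after r: (1 3)(2 4 5)
  after g': (1 2)(3 4)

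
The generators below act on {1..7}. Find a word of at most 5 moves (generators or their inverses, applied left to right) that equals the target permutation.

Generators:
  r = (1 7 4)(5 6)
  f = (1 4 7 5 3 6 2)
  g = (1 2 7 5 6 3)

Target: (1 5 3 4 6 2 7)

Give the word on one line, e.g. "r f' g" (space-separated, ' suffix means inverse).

g r' g g

  after g: (1 2 7 5 6 3)
  after r': (1 2)(3 4 7 6)
  after g: (1 7 3 4 5 6)
  after g: (1 5 3 4 6 2 7)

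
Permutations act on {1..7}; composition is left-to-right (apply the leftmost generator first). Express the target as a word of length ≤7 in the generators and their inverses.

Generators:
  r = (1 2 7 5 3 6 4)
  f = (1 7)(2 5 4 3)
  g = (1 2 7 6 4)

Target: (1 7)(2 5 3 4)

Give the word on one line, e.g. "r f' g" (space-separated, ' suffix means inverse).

r' f g' f g

  after r': (1 4 6 3 5 7 2)
  after f: (1 3 4 6 2 7 5)
  after g': (1 3 6)(4 7 5)
  after f: (1 2 5 3 6 7 4)
  after g: (1 7)(2 5 3 4)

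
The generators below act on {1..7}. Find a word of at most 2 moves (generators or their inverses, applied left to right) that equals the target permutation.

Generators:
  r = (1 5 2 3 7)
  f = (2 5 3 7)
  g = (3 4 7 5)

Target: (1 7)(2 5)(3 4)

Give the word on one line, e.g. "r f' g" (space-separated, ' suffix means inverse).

  after r: (1 5 2 3 7)
  after g': (1 7)(2 5)(3 4)

r g'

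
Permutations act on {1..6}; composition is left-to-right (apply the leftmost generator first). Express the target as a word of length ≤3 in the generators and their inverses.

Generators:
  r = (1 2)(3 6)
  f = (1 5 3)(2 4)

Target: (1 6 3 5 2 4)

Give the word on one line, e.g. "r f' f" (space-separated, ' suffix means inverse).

  after f': (1 3 5)(2 4)
  after r': (1 6 3 5 2 4)

f' r'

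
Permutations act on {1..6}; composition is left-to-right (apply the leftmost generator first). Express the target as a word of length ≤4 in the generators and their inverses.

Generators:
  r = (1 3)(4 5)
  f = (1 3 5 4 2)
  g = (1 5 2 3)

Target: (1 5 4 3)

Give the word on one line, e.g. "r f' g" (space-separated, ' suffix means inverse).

g r' f'

  after g: (1 5 2 3)
  after r': (1 4 5 2)
  after f': (1 5 4 3)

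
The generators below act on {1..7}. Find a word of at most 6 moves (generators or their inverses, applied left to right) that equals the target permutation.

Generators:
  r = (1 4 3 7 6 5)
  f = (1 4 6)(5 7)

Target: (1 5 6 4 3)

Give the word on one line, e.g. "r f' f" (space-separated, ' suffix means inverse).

  after r': (1 5 6 7 3 4)
  after r': (1 6 3)(4 5 7)
  after f: (3 4 7 6)
  after r': (1 5 6 4 3)

r' r' f r'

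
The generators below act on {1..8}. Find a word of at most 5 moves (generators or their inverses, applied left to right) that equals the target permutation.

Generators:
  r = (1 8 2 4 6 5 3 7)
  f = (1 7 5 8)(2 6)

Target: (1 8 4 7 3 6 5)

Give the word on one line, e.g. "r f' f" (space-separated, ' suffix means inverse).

  after r: (1 8 2 4 6 5 3 7)
  after f: (2 4)(3 5)(6 8)
  after r': (1 7 3 6)(4 8)
  after f': (2 6 8 4 5 7 3)
  after f': (1 8 4 7 3 6 5)

r f r' f' f'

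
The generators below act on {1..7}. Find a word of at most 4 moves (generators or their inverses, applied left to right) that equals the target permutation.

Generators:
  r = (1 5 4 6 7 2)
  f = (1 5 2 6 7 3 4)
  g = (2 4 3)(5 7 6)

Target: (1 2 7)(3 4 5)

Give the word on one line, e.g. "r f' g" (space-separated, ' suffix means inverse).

  after r': (1 2 7 6 4 5)
  after f': (1 5 4)(2 6 3 7)
  after f': (3 6 7 5)
  after r': (1 2 7)(3 4 5)

r' f' f' r'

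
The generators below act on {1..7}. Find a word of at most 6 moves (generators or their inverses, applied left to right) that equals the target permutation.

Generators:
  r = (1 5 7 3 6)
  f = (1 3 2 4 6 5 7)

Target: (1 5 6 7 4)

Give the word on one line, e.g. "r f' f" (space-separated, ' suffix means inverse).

  after r: (1 5 7 3 6)
  after f': (1 6 7)(2 3 4)
  after r: (2 6 3 4)(5 7)
  after f': (1 7 6)(2 4 3)
  after f': (1 5 6 7 4)

r f' r f' f'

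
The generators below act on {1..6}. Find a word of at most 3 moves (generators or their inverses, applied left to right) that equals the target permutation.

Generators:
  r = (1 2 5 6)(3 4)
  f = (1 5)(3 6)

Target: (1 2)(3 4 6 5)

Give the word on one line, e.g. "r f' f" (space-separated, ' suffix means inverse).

r f

  after r: (1 2 5 6)(3 4)
  after f: (1 2)(3 4 6 5)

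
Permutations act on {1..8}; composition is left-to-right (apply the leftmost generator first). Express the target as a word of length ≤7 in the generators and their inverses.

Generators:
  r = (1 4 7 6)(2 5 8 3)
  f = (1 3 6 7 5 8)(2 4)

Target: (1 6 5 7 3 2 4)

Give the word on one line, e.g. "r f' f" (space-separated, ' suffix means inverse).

f r f' r r

  after f: (1 3 6 7 5 8)(2 4)
  after r: (1 2 7 8 4 5 3)
  after f': (1 4 7 5)(2 6 3 8)
  after r: (1 7 8 5 4 6 2)
  after r: (1 6 5 7 3 2 4)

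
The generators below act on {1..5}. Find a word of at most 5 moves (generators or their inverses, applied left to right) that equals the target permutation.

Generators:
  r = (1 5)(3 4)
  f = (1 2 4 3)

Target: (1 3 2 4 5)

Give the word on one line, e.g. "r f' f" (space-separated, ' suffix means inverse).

  after f': (1 3 4 2)
  after r: (1 4 2 5)
  after r: (1 3 4 2)
  after f': (1 4)(2 3)
  after r: (1 3 2 4 5)

f' r r f' r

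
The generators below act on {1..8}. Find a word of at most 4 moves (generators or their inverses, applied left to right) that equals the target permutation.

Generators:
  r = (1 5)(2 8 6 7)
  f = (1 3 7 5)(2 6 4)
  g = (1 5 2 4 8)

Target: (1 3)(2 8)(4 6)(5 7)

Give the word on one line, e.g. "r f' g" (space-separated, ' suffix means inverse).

g f' f' r

  after g: (1 5 2 4 8)
  after f': (1 7 3)(2 6)(4 8 5)
  after f': (1 3 5 6 4 8 7)
  after r: (1 3)(2 8)(4 6)(5 7)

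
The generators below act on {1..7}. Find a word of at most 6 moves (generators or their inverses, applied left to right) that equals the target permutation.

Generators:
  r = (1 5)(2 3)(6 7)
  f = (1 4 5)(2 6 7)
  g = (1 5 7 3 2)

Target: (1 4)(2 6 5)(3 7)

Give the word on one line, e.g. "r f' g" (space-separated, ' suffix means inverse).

f' f' r r g'

  after f': (1 5 4)(2 7 6)
  after f': (1 4 5)(2 6 7)
  after r: (1 4)(2 7 3)
  after r: (1 4 5)(2 6 7)
  after g': (1 4)(2 6 5)(3 7)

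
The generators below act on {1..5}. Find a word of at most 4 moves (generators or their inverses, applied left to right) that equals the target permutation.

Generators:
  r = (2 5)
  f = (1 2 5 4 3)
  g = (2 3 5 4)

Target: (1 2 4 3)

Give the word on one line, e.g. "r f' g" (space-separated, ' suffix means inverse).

  after r': (2 5)
  after f: (1 2 4 3)
  after r: (1 5 2 4 3)
  after r: (1 2 4 3)

r' f r r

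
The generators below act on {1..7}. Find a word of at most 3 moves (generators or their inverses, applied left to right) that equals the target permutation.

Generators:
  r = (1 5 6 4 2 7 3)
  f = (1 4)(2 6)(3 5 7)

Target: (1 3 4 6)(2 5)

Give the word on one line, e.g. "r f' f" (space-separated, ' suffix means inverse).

  after r: (1 5 6 4 2 7 3)
  after f': (1 3 4 6)(2 5)

r f'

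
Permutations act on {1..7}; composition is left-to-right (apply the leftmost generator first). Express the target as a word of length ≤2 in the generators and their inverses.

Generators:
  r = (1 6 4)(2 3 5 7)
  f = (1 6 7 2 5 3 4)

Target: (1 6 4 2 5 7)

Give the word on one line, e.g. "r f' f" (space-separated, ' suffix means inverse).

  after f': (1 4 3 5 2 7 6)
  after r': (1 6 4 2 5 7)

f' r'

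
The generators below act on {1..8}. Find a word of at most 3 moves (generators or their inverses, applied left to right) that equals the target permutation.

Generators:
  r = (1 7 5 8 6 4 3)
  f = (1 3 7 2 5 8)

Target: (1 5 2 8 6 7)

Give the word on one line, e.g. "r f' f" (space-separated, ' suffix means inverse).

  after r': (1 3 4 6 8 5 7)
  after f: (1 7 3 4 6)(2 5)
  after r: (1 5 2 8 6 7)

r' f r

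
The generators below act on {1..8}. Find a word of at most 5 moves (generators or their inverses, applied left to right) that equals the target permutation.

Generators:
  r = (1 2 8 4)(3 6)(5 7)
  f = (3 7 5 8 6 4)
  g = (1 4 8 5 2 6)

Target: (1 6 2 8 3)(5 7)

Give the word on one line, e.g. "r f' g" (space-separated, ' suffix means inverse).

g f' r f' f'

  after g: (1 4 8 5 2 6)
  after f': (1 6)(2 8 7 3 4 5)
  after r: (1 3)(2 4 7 6)(5 8)
  after f': (1 4 3)(2 6)(7 8)
  after f': (1 6 2 8 3)(5 7)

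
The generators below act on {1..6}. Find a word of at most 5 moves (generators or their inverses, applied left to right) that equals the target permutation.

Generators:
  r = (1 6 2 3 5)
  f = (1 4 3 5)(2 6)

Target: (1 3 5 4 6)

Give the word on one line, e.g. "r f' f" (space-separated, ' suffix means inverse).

f' r f' f'

  after f': (1 5 3 4)(2 6)
  after r: (3 4 6)
  after f': (1 5 3)(2 6 4)
  after f': (1 3 5 4 6)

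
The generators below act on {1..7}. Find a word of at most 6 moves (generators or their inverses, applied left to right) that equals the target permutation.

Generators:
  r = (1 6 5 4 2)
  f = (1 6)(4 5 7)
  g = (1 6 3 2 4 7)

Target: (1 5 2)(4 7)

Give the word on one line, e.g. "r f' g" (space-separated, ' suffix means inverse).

  after f': (1 6)(4 7 5)
  after r': (2 4 7 6)
  after r': (1 2 5 6 4 7)
  after r': (1 4 7 2 6 5)
  after r': (1 5 2)(4 7)

f' r' r' r' r'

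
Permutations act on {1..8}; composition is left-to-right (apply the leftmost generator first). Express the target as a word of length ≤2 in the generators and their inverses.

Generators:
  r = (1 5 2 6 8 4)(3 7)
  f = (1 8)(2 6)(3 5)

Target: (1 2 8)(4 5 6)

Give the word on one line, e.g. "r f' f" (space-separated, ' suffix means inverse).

r r

  after r: (1 5 2 6 8 4)(3 7)
  after r: (1 2 8)(4 5 6)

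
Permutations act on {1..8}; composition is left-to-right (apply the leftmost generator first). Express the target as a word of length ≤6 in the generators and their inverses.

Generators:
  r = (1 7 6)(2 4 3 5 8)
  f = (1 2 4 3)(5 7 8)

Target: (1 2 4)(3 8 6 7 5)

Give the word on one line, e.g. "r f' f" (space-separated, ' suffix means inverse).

  after r': (1 6 7)(2 8 5 3 4)
  after f': (1 6 5 4)(2 7 3)
  after r': (1 7 4 6 3 8 5 2)
  after f: (1 8 7 3 5 4 6)
  after r: (1 2 4)(3 8 6 7 5)

r' f' r' f r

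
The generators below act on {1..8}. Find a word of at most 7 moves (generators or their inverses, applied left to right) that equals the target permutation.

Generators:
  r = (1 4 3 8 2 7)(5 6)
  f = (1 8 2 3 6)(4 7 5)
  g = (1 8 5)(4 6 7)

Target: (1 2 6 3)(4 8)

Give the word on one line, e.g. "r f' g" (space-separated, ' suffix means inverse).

r' f r' f' f'

  after r': (1 7 2 8 3 4)(5 6)
  after f: (1 5)(3 7)(4 8 6)
  after r': (1 6)(2 8 5 7 4 3)
  after f': (1 3 8 7 5 4 2)
  after f': (1 2 6 3)(4 8)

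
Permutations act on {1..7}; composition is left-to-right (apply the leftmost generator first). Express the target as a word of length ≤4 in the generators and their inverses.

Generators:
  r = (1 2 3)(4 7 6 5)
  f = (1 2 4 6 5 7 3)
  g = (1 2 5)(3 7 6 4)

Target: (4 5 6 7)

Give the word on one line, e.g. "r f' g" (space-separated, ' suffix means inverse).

  after r: (1 2 3)(4 7 6 5)
  after r: (1 3 2)(4 6)(5 7)
  after r: (4 5 6 7)

r r r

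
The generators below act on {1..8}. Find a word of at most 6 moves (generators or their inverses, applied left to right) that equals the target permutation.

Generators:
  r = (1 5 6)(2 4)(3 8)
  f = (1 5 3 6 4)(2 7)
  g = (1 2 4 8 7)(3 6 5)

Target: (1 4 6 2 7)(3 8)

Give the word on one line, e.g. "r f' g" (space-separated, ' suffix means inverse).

f f r' f g'

  after f: (1 5 3 6 4)(2 7)
  after f: (1 3 4 5 6)
  after r': (1 8 3 2 4)
  after f: (1 8 6 4 5 3 7 2)
  after g': (1 4 6 2 7)(3 8)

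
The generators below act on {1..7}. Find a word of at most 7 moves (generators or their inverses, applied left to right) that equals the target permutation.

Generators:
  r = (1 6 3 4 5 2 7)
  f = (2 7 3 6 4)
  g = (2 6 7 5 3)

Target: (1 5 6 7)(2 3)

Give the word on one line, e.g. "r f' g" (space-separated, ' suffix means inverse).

  after g': (2 3 5 7 6)
  after r: (1 6 7 3 2 4 5)
  after f: (1 4 5)(3 7 6)
  after g: (1 4 3 5)(2 6)
  after r: (1 5 6 7)(2 3)

g' r f g r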